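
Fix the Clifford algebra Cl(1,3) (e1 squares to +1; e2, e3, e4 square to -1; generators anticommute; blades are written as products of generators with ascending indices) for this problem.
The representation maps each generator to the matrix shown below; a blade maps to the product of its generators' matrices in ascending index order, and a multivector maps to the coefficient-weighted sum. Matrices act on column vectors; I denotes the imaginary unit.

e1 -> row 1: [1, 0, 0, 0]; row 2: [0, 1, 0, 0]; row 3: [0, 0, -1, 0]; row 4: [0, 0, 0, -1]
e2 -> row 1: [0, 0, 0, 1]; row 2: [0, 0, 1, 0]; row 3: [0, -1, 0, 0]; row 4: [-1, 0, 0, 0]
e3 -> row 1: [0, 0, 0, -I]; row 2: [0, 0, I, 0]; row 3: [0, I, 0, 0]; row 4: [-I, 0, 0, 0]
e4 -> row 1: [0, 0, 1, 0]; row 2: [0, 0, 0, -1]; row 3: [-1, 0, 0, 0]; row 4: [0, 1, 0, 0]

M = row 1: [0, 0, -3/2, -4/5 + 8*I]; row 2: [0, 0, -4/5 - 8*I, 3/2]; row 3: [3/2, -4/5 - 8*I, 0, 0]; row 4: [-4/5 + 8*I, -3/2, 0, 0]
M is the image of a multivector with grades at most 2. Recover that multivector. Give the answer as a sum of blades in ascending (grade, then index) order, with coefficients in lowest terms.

Method: the blade images are trace-orthogonal — tr(rho(e_A) rho(e_B)^-1) = 4 if A = B and 0 otherwise — and rho(e_A)^-1 = (e_A)^2 * rho(e_A) with (e_A)^2 = +1 or -1, so the coefficient of e_A in the preimage is (e_A)^2 * tr(M rho(e_A))/4.
Nonzero projections over blades of grade <= 2: e3: (e3)^2 = -1, tr(M rho(e3)) = 32, coefficient -8; e4: (e4)^2 = -1, tr(M rho(e4)) = 6, coefficient -3/2; e1 e2: (e1 e2)^2 = +1, tr(M rho(e1 e2)) = -16/5, coefficient -4/5. Every other blade of grade <= 2 projects to 0.
Answer: -8*e3 - 3/2*e4 - 4/5*e1 e2


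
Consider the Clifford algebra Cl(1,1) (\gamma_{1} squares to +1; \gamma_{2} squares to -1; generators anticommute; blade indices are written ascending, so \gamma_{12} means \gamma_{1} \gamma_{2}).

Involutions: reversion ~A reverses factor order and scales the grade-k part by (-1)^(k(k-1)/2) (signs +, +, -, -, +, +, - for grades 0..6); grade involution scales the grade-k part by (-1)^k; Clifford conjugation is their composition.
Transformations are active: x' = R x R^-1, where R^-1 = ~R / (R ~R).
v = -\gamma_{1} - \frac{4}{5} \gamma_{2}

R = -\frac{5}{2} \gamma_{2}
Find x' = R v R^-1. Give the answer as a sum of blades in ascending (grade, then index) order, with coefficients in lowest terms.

~R = -\frac{5}{2} \gamma_{2}, and R ~R = -\frac{25}{4}, so R^-1 = ~R / (-\frac{25}{4}).
R v = -2 - \frac{5}{2} \gamma_{12}
Answer: \gamma_{1} - \frac{4}{5} \gamma_{2}


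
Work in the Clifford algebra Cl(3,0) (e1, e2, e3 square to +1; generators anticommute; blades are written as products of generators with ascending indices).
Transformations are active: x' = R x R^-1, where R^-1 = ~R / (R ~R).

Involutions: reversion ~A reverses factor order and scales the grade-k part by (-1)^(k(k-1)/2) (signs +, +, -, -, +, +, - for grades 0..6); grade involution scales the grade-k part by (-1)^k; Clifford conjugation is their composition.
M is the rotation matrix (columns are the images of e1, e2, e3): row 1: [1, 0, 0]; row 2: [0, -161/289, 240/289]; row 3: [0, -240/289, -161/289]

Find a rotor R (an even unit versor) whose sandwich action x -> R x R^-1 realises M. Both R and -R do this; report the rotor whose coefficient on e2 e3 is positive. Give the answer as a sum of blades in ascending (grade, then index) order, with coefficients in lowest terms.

Method: write R = a + b12*e1 e2 + b13*e1 e3 + b23*e2 e3 with a^2 + b12^2 + b13^2 + b23^2 = 1 (so R^-1 = ~R). Expanding the columns R e_j ~R gives tr M = 4a^2 - 1 and, from the antisymmetric part, M21 - M12 = -4a*b12, M13 - M31 = 4a*b13, M32 - M23 = -4a*b23.
Here tr M = -33/289, so a^2 = (1 + tr M)/4 = 64/289 and a = ±8/17. Taking a = 8/17: M21 - M12 = 0, M13 - M31 = 0, M32 - M23 = -480/289, giving b12 = 0, b13 = 0, b23 = 15/17, i.e. R = 8/17 + 15/17*e2 e3.
Its e2 e3 coefficient is already positive.
Answer: 8/17 + 15/17*e2 e3. Note: both R and -R realise this M (trace -33/289); the covering map identifies them, and the e2 e3-coefficient sign is the tie-breaker.


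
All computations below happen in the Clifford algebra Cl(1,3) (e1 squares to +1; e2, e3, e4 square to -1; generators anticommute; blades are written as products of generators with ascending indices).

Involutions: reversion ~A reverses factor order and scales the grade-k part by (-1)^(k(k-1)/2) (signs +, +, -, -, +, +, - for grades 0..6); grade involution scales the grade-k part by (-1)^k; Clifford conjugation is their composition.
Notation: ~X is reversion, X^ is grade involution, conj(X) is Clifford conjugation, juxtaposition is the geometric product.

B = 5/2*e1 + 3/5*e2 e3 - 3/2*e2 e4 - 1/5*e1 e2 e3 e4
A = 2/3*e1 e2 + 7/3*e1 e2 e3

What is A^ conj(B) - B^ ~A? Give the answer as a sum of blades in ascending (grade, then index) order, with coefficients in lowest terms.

first term: -7/5*e1 + 5/3*e2 - 7/15*e4 + 2/5*e1 e3 - e1 e4 + 35/6*e2 e3 - 2/15*e3 e4 - 7/2*e1 e3 e4
second term: 7/5*e1 + 5/3*e2 + 7/15*e4 - 2/5*e1 e3 + e1 e4 + 35/6*e2 e3 + 2/15*e3 e4 - 7/2*e1 e3 e4
Answer: -14/5*e1 - 14/15*e4 + 4/5*e1 e3 - 2*e1 e4 - 4/15*e3 e4


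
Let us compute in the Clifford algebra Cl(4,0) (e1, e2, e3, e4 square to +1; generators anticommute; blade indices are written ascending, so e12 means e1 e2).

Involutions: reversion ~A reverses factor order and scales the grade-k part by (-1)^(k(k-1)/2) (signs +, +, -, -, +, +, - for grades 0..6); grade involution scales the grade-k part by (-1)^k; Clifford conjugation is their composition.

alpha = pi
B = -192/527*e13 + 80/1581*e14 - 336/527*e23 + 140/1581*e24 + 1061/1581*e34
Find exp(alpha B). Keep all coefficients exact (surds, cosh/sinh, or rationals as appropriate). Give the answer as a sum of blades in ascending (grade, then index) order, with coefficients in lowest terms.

B^2 term by term: the squares give (-192/527)^2*(e13)^2 + (80/1581)^2*(e14)^2 + (-336/527)^2*(e23)^2 + (140/1581)^2*(e24)^2 + (1061/1581)^2*(e34)^2 = 36864/277729*(-1) + 6400/2499561*(-1) + 112896/277729*(-1) + 19600/2499561*(-1) + 1125721/2499561*(-1) = -1 (each basis 2-blade squares to minus the product of its generators' squares); cross terms between blades sharing an index anticommute and cancel; the commuting (index-disjoint) pairs give grade-4 terms 2*c*c'*(blade product), which cancel blade by blade — e1234: 17920/277729 - 17920/277729 = 0 — confirming B is simple. So B^2 = -1.
B^2 = -1 — B^2 < 0, so the exponential closes trigonometrically: l = 1, alpha*l = pi, so exp(alpha B) = cos(pi) + (sin(pi)/1)*B = -1 + (0)*B.
Answer: -1


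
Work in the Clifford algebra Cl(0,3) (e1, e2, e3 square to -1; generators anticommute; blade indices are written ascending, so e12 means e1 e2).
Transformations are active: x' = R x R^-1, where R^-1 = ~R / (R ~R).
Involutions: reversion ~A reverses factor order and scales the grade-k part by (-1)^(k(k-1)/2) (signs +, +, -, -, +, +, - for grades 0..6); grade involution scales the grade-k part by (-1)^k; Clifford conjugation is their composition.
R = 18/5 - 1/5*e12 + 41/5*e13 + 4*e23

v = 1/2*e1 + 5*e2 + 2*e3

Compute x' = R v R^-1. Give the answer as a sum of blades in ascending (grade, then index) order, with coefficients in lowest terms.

~R = 18/5 + 1/5*e12 - 41/5*e13 - 4*e23, and R ~R = 2406/25, so R^-1 = ~R / (2406/25).
R v = -68/5*e1 + 99/10*e2 + 313/10*e3 - 197/5*e123
Answer: -11531/2406*e1 + 2953/1203*e2 + 608/1203*e3


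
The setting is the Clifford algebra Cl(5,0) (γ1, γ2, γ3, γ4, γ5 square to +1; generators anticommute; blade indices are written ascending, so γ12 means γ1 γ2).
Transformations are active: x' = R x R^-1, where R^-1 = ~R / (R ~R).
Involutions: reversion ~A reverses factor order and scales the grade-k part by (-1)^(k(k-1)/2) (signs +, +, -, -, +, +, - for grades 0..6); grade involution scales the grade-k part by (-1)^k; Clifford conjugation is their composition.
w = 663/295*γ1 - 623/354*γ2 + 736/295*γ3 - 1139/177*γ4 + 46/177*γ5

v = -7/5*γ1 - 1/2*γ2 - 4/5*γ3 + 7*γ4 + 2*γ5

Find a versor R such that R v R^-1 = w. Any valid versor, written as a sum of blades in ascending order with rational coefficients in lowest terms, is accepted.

Key observation: q(v) = q(w) = 1117/20 (sandwiches preserve the norm), so R = v + w = 50/59*γ1 - 400/177*γ2 + 100/59*γ3 + 100/177*γ4 + 400/177*γ5 works whenever it is invertible — the component of v along it is kept and (v - w)/2 reverses, sending v to w.
Answer: 50/59*γ1 - 400/177*γ2 + 100/59*γ3 + 100/177*γ4 + 400/177*γ5


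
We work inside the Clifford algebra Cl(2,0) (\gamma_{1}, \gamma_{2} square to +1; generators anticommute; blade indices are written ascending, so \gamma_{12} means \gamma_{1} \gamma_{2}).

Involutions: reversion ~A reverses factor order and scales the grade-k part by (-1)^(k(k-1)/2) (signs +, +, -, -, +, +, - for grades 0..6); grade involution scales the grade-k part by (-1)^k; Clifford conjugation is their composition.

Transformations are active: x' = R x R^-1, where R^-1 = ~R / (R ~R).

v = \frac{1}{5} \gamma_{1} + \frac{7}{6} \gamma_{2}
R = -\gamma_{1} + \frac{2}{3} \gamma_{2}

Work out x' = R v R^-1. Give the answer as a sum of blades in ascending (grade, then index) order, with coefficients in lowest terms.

~R = -\gamma_{1} + \frac{2}{3} \gamma_{2}, and R ~R = \frac{13}{9}, so R^-1 = ~R / (\frac{13}{9}).
R v = \frac{26}{45} - \frac{13}{10} \gamma_{12}
Answer: -\gamma_{1} - \frac{19}{30} \gamma_{2}


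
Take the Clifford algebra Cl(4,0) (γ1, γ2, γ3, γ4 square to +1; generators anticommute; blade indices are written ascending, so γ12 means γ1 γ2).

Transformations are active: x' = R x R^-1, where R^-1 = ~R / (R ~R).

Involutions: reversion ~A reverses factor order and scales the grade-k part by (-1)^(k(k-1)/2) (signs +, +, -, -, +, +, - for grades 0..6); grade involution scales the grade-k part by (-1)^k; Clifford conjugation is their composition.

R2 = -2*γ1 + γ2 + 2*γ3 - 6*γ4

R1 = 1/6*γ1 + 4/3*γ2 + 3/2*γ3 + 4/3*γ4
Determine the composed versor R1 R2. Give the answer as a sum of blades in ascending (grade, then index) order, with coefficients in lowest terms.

Distribute over the terms of R1 (each basis-blade product reordered to ascending indices, repeated generators contracted through their squares):
(1/6*γ1) R2 = -1/3 + 1/6*γ12 + 1/3*γ13 - γ14
(4/3*γ2) R2 = 4/3 + 8/3*γ12 + 8/3*γ23 - 8*γ24
(3/2*γ3) R2 = 3 + 3*γ13 - 3/2*γ23 - 9*γ34
(4/3*γ4) R2 = -8 + 8/3*γ14 - 4/3*γ24 - 8/3*γ34
Summing the partial products and collecting blades:
Answer: -4 + 17/6*γ12 + 10/3*γ13 + 5/3*γ14 + 7/6*γ23 - 28/3*γ24 - 35/3*γ34


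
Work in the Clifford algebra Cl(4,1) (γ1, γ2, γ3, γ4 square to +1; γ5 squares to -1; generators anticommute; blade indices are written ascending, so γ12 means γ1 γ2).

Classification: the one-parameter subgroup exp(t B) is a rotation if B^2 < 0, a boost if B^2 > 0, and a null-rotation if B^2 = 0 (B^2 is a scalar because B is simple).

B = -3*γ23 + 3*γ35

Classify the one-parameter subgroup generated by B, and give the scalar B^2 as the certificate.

B^2 term by term: the squares give (-3)^2*(γ23)^2 + (3)^2*(γ35)^2 = 9*(-1) + 9*(+1) = 0 (each basis 2-blade squares to minus the product of its generators' squares); cross terms between blades sharing an index anticommute and cancel. So B^2 = 0.
Answer: null-rotation, certificate B^2 = 0. No conjugation can change B^2 = 0; the sign gives the class.


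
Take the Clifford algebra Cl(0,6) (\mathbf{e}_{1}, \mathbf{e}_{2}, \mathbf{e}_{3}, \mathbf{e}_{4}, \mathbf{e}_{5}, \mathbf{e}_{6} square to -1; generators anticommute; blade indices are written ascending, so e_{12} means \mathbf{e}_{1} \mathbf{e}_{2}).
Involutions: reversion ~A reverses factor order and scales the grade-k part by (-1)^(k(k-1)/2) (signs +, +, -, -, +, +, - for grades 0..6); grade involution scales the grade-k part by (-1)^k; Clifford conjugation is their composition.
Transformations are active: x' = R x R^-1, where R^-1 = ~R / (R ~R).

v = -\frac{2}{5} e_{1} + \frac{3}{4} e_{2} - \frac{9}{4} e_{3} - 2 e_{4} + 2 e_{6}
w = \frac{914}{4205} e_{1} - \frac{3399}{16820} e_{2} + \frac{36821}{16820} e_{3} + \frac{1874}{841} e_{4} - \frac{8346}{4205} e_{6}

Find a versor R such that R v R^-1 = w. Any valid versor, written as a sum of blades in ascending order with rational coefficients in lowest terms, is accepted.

R = v + w = -\frac{768}{4205} e_{1} + \frac{2304}{4205} e_{2} - \frac{256}{4205} e_{3} + \frac{192}{841} e_{4} + \frac{64}{4205} e_{6} works: the equal norms (-\frac{2757}{200}) guarantee its sandwich swaps v into w.
Answer: -\frac{768}{4205} e_{1} + \frac{2304}{4205} e_{2} - \frac{256}{4205} e_{3} + \frac{192}{841} e_{4} + \frac{64}{4205} e_{6}


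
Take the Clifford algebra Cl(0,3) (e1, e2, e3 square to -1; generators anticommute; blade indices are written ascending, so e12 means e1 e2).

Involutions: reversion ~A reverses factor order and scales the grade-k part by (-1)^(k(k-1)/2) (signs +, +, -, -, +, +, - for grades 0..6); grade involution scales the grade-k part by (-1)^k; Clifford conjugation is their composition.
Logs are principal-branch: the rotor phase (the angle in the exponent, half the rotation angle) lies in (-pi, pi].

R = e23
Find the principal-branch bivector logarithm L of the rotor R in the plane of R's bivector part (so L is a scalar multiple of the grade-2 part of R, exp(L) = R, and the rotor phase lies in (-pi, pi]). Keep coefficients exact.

The scalar part of R is 0, which fixes the principal-branch rotor phase; the unit plane is then the bivector part divided by the sine of that phase, and L is that plane scaled by the phase.
Concretely: cos(phase) = 0 gives phase = ±pi/2, and since phase/sin(phase) is even the sign is immaterial: L = (phase/sin(phase)) * <R>_2 = (pi/2) * <R>_2.
Answer: pi/2*e23


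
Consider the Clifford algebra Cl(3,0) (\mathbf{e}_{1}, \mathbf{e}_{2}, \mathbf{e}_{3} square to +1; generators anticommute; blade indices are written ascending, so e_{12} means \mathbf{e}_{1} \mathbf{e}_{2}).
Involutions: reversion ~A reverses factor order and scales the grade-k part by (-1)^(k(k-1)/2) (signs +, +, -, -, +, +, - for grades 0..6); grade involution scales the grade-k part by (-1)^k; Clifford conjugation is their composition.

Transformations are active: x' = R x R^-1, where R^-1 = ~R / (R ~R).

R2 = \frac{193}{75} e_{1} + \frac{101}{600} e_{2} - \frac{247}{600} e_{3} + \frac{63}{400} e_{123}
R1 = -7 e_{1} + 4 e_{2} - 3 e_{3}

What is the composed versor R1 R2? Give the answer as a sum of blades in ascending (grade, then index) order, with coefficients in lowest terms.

Distribute over the terms of R1 (each basis-blade product reordered to ascending indices, repeated generators contracted through their squares):
(-7 e_{1}) R2 = -\frac{1351}{75} - \frac{707}{600} e_{12} + \frac{1729}{600} e_{13} - \frac{441}{400} e_{23}
(4 e_{2}) R2 = \frac{101}{150} - \frac{772}{75} e_{12} - \frac{63}{100} e_{13} - \frac{247}{150} e_{23}
(-3 e_{3}) R2 = \frac{247}{200} - \frac{189}{400} e_{12} + \frac{193}{25} e_{13} + \frac{101}{200} e_{23}
Summing the partial products and collecting blades:
Answer: -\frac{3221}{200} - \frac{14333}{1200} e_{12} + \frac{5983}{600} e_{13} - \frac{2693}{1200} e_{23}


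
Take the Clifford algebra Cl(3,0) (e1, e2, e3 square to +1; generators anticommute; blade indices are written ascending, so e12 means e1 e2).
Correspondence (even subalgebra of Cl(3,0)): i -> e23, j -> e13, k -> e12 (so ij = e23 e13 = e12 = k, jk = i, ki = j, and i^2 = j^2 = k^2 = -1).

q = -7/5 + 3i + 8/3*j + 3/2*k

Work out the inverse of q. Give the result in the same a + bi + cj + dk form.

In blades: q = -7/5 + 3/2*e12 + 8/3*e13 + 3*e23.
With qbar = -7/5 - 3/2*e12 - 8/3*e13 - 3*e23 (scalar fixed, mapped units negated), q qbar = 18289/900 (the sum of squared coefficients), so q^-1 = qbar / (18289/900) = -1260/18289 - 1350/18289*e12 - 2400/18289*e13 - 2700/18289*e23; translating back:
Answer: -1260/18289 - 2700/18289*i - 2400/18289*j - 1350/18289*k


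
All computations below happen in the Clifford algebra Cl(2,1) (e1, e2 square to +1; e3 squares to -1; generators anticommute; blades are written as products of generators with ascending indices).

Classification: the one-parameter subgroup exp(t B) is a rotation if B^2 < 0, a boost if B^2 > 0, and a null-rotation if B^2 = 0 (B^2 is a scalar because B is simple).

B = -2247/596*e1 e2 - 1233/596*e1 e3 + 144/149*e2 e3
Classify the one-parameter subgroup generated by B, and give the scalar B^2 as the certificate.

B^2 term by term: the squares give (-2247/596)^2*(e1 e2)^2 + (-1233/596)^2*(e1 e3)^2 + (144/149)^2*(e2 e3)^2 = 5049009/355216*(-1) + 1520289/355216*(+1) + 20736/22201*(+1) = -9 (each basis 2-blade squares to minus the product of its generators' squares); cross terms between blades sharing an index anticommute and cancel. So B^2 = -9.
Answer: rotation, certificate B^2 = -9. The invariant at work: B^2 = -9 is unchanged by conjugation, hence its sign classifies the subgroup whatever basis B is written in.


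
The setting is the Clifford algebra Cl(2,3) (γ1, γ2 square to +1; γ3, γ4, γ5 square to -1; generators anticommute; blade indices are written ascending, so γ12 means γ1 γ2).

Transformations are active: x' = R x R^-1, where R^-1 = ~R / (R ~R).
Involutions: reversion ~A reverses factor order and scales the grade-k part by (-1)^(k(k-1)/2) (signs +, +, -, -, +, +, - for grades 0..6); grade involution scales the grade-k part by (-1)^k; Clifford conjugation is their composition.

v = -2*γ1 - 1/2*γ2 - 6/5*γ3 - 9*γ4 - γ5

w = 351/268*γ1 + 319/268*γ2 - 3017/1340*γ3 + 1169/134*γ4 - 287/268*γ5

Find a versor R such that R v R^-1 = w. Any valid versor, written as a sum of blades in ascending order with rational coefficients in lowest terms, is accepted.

Sketch: the shared square -7919/100 makes R = v + w = -185/268*γ1 + 185/268*γ2 - 925/268*γ3 - 37/134*γ4 - 555/268*γ5 the natural versor; its sandwich fixes that direction, negates (v - w)/2, and sends v to w.
Answer: -185/268*γ1 + 185/268*γ2 - 925/268*γ3 - 37/134*γ4 - 555/268*γ5


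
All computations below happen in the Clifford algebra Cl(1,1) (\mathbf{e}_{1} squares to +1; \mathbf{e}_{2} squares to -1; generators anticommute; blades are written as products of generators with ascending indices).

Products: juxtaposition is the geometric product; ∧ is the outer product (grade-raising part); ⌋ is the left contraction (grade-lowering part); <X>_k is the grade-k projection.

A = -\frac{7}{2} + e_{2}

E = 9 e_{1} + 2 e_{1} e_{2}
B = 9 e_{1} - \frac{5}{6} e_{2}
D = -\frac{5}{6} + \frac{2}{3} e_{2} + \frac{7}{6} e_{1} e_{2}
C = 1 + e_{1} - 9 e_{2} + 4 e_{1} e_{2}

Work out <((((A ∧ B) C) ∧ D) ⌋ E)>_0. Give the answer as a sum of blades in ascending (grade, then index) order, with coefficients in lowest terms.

step 1: -\frac{63}{2} e_{1} + \frac{35}{12} e_{2} - 9 e_{1} e_{2}
step 2: -\frac{165}{4} - \frac{605}{6} e_{1} - \frac{1369}{12} e_{2} + \frac{3259}{12} e_{1} e_{2}
step 3: \frac{275}{8} + \frac{3025}{36} e_{1} + \frac{4865}{72} e_{2} - \frac{1025}{3} e_{1} e_{2}
step 4: \frac{875}{12} + \frac{32005}{72} e_{1} + \frac{3025}{18} e_{2} + \frac{275}{4} e_{1} e_{2}
step 5: \frac{875}{12}
Answer: \frac{875}{12}


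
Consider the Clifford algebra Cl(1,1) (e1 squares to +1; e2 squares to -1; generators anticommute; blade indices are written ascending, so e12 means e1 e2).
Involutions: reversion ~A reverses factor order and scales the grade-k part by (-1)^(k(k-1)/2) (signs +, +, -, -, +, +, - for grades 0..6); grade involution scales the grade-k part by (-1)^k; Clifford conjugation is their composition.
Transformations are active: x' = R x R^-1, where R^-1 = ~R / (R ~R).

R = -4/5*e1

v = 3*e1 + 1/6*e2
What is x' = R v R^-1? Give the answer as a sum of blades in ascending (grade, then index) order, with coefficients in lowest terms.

~R = -4/5*e1, and R ~R = 16/25, so R^-1 = ~R / (16/25).
R v = -12/5 - 2/15*e12
Answer: 3*e1 - 1/6*e2


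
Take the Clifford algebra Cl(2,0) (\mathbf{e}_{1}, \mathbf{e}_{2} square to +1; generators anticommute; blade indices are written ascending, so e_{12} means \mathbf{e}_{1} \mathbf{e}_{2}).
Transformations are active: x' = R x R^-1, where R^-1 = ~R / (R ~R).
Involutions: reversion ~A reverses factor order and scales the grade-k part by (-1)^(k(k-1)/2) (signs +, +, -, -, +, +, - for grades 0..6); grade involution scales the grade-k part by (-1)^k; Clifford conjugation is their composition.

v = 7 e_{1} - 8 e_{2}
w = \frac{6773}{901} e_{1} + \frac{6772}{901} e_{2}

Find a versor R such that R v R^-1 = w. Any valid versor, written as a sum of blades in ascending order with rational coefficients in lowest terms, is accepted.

Reasoning: v^2 = w^2 = 113 since conjugation preserves the quadratic form; R = v + w = \frac{13080}{901} e_{1} - \frac{436}{901} e_{2} is then valid when invertible, keeping its own part and reversing (v - w)/2.
Answer: \frac{13080}{901} e_{1} - \frac{436}{901} e_{2}


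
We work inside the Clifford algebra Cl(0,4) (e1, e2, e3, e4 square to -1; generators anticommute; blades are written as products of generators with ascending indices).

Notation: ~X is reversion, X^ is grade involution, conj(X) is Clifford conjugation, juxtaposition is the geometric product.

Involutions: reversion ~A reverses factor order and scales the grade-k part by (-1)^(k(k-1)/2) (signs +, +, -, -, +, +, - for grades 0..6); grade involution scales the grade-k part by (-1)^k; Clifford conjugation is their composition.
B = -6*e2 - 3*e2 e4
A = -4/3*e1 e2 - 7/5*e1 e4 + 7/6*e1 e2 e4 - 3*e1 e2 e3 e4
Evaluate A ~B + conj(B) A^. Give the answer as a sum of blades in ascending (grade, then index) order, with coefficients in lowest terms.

first term: -23/2*e1 - 21/5*e1 e2 - 9*e1 e3 - 3*e1 e4 - 42/5*e1 e2 e4 - 18*e1 e3 e4
second term: -9/2*e1 + 21/5*e1 e2 - 9*e1 e3 - 11*e1 e4 + 42/5*e1 e2 e4 - 18*e1 e3 e4
Answer: -16*e1 - 18*e1 e3 - 14*e1 e4 - 36*e1 e3 e4


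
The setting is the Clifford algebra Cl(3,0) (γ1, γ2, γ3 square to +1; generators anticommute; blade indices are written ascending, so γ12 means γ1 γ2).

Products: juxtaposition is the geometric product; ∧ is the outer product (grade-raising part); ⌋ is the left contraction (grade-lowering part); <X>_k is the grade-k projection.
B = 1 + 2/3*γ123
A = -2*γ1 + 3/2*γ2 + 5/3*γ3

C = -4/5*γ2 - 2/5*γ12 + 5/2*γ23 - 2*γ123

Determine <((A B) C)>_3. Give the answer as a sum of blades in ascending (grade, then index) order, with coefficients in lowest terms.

step 1: -2*γ1 + 3/2*γ2 + 5/3*γ3 + 10/9*γ12 - γ13 - 4/3*γ23
step 2: 116/45 - 133/45*γ1 - 41/30*γ2 + 883/180*γ3 + 23/30*γ12 + 236/45*γ13 + 86/15*γ23 - 97/15*γ123
step 3: -97/15*γ123
Answer: -97/15*γ123


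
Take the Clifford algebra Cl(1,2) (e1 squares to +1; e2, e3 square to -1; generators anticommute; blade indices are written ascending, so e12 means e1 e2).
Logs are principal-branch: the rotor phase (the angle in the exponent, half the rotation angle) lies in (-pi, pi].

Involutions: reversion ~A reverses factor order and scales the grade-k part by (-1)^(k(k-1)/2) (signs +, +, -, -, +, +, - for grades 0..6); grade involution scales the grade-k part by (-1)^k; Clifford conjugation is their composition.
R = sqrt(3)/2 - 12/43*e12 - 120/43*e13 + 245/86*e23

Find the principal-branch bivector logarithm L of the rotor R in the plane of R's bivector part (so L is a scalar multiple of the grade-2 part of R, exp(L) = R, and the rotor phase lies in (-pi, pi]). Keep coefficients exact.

The scalar part of R is sqrt(3)/2, which fixes the principal-branch rotor phase; the unit plane is then the bivector part divided by the sine of that phase, and L is that plane scaled by the phase.
Concretely: cos(phase) = sqrt(3)/2 gives phase = ±pi/6, and since phase/sin(phase) is even the sign is immaterial: L = (phase/sin(phase)) * <R>_2 = (pi/3) * <R>_2.
Answer: -4*pi/43*e12 - 40*pi/43*e13 + 245*pi/258*e23


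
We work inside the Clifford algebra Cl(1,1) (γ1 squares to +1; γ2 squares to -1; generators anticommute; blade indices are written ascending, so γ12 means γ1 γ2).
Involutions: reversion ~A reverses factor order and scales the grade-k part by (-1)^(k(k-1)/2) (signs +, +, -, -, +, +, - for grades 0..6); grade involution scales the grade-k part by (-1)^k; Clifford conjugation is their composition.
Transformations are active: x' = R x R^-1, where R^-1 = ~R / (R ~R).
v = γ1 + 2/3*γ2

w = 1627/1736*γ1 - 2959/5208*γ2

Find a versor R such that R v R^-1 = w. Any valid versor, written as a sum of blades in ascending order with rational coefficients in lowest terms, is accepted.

Take R = v + w = 3363/1736*γ1 + 171/1736*γ2. Because q(v) = q(w) = 5/9, conjugation by R sends v exactly to w.
Answer: 3363/1736*γ1 + 171/1736*γ2


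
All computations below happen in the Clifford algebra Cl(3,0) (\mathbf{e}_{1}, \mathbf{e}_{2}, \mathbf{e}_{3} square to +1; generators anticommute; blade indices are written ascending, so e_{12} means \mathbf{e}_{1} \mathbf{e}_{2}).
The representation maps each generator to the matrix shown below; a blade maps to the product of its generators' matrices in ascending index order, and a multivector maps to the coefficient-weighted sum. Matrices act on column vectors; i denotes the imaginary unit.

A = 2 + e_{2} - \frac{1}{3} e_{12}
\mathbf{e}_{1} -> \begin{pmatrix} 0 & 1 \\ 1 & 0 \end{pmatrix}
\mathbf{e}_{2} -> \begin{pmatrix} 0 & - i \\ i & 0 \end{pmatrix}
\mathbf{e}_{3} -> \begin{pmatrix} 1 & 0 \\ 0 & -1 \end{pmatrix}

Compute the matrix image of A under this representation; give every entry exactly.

Bivector images (products of the table entries): rho(e_{12}) = rho(\mathbf{e}_{1})rho(\mathbf{e}_{2}) = \begin{pmatrix} i & 0 \\ 0 & - i \end{pmatrix}.
M = (2)*1 + (1)*rho(e_{2}) + (-\frac{1}{3})*rho(e_{12}), summed entrywise (1 is the identity matrix):
Answer: \begin{pmatrix} 2 - \frac{i}{3} & - i \\ i & 2 + \frac{i}{3} \end{pmatrix}


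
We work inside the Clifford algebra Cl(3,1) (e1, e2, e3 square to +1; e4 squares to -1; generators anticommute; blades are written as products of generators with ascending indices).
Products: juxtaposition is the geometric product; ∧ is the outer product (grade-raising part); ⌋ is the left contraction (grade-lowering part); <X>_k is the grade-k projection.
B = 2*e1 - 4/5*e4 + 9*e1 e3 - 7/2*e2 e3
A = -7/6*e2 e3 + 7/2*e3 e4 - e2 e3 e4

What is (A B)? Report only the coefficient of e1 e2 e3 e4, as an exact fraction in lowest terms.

step 1: -49/12 + 14/5*e3 - 7/2*e4 - 21/2*e1 e2 - 63/2*e1 e4 - 4/5*e2 e3 + 49/4*e2 e4 - 7/3*e1 e2 e3 - 9*e1 e2 e4 + 7*e1 e3 e4 + 14/15*e2 e3 e4 + 2*e1 e2 e3 e4
Answer: 2


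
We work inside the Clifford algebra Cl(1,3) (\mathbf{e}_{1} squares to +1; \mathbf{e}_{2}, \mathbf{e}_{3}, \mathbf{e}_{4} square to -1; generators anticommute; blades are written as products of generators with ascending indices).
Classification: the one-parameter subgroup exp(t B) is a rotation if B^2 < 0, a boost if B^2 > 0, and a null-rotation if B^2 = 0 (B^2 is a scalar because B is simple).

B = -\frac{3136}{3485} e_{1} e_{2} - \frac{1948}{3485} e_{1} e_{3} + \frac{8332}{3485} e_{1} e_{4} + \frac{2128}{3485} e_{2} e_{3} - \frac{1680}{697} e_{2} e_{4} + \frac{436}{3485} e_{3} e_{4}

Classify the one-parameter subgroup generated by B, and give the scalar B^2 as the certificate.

B^2 term by term: the squares give (-\frac{3136}{3485})^2*(e_{1} e_{2})^2 + (-\frac{1948}{3485})^2*(e_{1} e_{3})^2 + (\frac{8332}{3485})^2*(e_{1} e_{4})^2 + (\frac{2128}{3485})^2*(e_{2} e_{3})^2 + (-\frac{1680}{697})^2*(e_{2} e_{4})^2 + (\frac{436}{3485})^2*(e_{3} e_{4})^2 = \frac{9834496}{12145225}*(+1) + \frac{3794704}{12145225}*(+1) + \frac{69422224}{12145225}*(+1) + \frac{4528384}{12145225}*(-1) + \frac{2822400}{485809}*(-1) + \frac{190096}{12145225}*(-1) = \frac{16}{25} (each basis 2-blade squares to minus the product of its generators' squares); cross terms between blades sharing an index anticommute and cancel; the commuting (index-disjoint) pairs give grade-4 terms 2*c*c'*(blade product), which cancel blade by blade — e_{1} e_{2} e_{3} e_{4}: -\frac{2734592}{12145225} - \frac{1309056}{485809} + \frac{35460992}{12145225} = 0 — confirming B is simple. So B^2 = \frac{16}{25}.
Answer: boost, certificate B^2 = \frac{16}{25}. Why this suffices: the scalar \frac{16}{25} survives any versor conjugation, so its sign alone determines the class however B is presented.


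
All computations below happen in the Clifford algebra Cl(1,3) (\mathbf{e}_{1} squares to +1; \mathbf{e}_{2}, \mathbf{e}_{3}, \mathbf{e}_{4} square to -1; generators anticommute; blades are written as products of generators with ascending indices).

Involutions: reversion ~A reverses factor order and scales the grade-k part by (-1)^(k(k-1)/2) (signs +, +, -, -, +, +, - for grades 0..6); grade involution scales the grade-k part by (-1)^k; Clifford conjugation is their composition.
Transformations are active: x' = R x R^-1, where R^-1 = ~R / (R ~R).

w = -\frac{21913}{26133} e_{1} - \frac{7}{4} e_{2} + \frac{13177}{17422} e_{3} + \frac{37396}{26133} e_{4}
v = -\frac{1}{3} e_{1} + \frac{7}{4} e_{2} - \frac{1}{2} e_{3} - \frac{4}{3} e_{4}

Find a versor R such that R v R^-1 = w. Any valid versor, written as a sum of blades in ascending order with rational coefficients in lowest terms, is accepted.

Construction: equal norms (both -\frac{239}{48}) license R = v + w = -\frac{10208}{8711} e_{1} + \frac{2233}{8711} e_{3} + \frac{2552}{26133} e_{4} — nothing changes along that direction, while (v - w)/2 changes sign, so v maps onto w.
Answer: -\frac{10208}{8711} e_{1} + \frac{2233}{8711} e_{3} + \frac{2552}{26133} e_{4}


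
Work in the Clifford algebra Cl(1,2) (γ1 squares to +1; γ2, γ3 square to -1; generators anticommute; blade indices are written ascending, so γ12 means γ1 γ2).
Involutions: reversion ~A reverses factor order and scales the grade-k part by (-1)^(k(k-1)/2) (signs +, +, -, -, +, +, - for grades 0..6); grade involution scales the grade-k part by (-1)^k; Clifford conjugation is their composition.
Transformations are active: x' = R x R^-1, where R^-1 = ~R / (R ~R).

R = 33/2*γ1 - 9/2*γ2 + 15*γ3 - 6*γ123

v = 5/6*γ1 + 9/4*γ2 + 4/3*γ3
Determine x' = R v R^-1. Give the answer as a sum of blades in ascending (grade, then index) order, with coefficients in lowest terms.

~R = 33/2*γ1 - 9/2*γ2 + 15*γ3 + 6*γ123, and R ~R = 63, so R^-1 = ~R / (63).
R v = 31/8 + 391/8*γ12 - 4*γ13 - 179/4*γ23
Answer: 1633/168*γ1 - 49/24*γ2 + 275/28*γ3


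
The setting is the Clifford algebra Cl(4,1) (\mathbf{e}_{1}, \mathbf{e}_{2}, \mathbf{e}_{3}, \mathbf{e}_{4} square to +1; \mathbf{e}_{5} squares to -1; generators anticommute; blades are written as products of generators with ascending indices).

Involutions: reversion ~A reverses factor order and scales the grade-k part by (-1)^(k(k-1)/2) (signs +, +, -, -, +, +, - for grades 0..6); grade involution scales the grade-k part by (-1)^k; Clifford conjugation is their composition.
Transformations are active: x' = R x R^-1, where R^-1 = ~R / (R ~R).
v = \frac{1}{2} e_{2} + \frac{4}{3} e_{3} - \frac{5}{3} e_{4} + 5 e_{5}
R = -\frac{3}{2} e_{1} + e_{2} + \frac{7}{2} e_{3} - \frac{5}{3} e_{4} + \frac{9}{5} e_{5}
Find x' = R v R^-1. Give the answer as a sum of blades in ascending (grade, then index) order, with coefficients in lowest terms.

~R = -\frac{3}{2} e_{1} + e_{2} + \frac{7}{2} e_{3} - \frac{5}{3} e_{4} + \frac{9}{5} e_{5}, and R ~R = \frac{6767}{450}, so R^-1 = ~R / (\frac{6767}{450}).
R v = -\frac{19}{18} - \frac{3}{4} e_{1} e_{2} - 2 e_{1} e_{3} + \frac{5}{2} e_{1} e_{4} - \frac{15}{2} e_{1} e_{5} - \frac{5}{12} e_{2} e_{3} - \frac{5}{6} e_{2} e_{4} + \frac{41}{10} e_{2} e_{5} - \frac{65}{18} e_{3} e_{4} + \frac{151}{10} e_{3} e_{5} - \frac{16}{3} e_{4} e_{5}
Answer: \frac{1425}{6767} e_{1} - \frac{8667}{13534} e_{2} - \frac{37043}{20301} e_{3} + \frac{38585}{20301} e_{4} - \frac{35545}{6767} e_{5}


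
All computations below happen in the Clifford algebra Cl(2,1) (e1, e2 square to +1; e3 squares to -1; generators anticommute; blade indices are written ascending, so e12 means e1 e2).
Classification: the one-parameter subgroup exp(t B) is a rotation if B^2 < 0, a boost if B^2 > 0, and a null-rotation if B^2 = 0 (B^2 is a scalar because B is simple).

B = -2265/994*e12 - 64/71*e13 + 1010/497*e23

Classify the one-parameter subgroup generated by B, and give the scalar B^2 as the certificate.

B^2 term by term: the squares give (-2265/994)^2*(e12)^2 + (-64/71)^2*(e13)^2 + (1010/497)^2*(e23)^2 = 5130225/988036*(-1) + 4096/5041*(+1) + 1020100/247009*(+1) = -1/4 (each basis 2-blade squares to minus the product of its generators' squares); cross terms between blades sharing an index anticommute and cancel. So B^2 = -1/4.
Answer: rotation, certificate B^2 = -1/4. Note: conjugating B changes its blade decomposition but never the scalar B^2 = -1/4, whose sign settles the classification.


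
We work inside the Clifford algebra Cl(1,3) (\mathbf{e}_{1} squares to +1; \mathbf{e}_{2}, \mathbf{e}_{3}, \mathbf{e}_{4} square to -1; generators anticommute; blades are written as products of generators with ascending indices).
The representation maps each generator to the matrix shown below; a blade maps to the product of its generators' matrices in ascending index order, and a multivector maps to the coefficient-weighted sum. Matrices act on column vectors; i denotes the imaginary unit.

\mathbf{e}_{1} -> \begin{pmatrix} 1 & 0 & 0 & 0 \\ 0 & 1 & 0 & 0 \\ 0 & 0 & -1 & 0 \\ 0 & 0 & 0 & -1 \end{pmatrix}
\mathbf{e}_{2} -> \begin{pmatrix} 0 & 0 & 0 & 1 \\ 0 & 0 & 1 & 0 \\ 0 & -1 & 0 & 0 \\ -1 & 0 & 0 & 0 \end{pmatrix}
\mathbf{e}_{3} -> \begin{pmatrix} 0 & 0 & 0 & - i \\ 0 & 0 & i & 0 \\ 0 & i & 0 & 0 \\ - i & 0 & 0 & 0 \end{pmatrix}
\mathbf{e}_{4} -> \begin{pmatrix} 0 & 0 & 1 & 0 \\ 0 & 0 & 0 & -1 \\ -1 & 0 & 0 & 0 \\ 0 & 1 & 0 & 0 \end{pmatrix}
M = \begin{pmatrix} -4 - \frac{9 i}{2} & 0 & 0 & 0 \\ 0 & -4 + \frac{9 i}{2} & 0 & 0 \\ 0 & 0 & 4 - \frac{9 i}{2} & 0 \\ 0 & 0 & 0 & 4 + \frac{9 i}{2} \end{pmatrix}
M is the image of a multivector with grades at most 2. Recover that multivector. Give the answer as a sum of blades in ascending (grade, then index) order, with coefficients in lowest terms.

Method: the blade images are trace-orthogonal — tr(rho(e_A) rho(e_B)^-1) = 4 if A = B and 0 otherwise — and rho(e_A)^-1 = (e_A)^2 * rho(e_A) with (e_A)^2 = +1 or -1, so the coefficient of e_A in the preimage is (e_A)^2 * tr(M rho(e_A))/4.
Nonzero projections over blades of grade <= 2: e_{1}: (e_{1})^2 = +1, tr(M rho(e_{1})) = -16, coefficient -4; e_{2} e_{3}: (e_{2} e_{3})^2 = -1, tr(M rho(e_{2} e_{3})) = -18, coefficient \frac{9}{2}. Every other blade of grade <= 2 projects to 0.
Answer: -4 e_{1} + \frac{9}{2} e_{2} e_{3}


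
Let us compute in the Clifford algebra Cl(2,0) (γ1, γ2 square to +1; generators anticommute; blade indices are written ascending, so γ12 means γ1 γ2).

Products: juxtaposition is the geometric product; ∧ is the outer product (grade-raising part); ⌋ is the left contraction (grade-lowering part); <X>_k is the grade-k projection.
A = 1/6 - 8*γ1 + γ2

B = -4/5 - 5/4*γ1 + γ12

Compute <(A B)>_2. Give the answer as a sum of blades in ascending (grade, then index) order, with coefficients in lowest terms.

step 1: 148/15 + 623/120*γ1 - 44/5*γ2 + 17/12*γ12
step 2: 17/12*γ12
Answer: 17/12*γ12


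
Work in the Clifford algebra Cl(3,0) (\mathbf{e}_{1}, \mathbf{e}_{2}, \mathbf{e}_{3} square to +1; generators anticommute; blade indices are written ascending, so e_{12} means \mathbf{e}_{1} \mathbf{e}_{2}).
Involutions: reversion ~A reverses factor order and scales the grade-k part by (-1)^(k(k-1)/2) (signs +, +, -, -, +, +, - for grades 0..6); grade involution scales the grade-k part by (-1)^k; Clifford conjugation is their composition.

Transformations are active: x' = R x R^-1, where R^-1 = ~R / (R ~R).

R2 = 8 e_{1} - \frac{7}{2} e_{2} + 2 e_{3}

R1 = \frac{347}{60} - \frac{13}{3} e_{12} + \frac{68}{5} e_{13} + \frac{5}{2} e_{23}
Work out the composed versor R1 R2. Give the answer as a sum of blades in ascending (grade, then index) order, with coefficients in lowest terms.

Distribute over the terms of R2 (each basis-blade product reordered to ascending indices, repeated generators contracted through their squares):
R1 (8 e_{1}) = \frac{694}{15} e_{1} + \frac{104}{3} e_{2} - \frac{544}{5} e_{3} + 20 e_{123}
R1 (-\frac{7}{2} e_{2}) = \frac{91}{6} e_{1} - \frac{2429}{120} e_{2} + \frac{35}{4} e_{3} + \frac{238}{5} e_{123}
R1 (2 e_{3}) = \frac{136}{5} e_{1} + 5 e_{2} + \frac{347}{30} e_{3} - \frac{26}{3} e_{123}
Summing the partial products and collecting blades:
Answer: \frac{2659}{30} e_{1} + \frac{777}{40} e_{2} - \frac{5309}{60} e_{3} + \frac{884}{15} e_{123}


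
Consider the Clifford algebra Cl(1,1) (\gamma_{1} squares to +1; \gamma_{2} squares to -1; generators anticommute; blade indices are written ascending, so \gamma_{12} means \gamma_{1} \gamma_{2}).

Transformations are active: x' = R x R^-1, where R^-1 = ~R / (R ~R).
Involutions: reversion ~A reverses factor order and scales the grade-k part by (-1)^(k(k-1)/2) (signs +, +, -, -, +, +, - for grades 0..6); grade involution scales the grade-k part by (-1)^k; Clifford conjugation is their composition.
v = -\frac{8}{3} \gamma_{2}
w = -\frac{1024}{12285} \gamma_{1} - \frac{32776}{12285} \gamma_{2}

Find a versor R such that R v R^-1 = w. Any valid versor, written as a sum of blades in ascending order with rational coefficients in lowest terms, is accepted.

Take R = v + w = -\frac{1024}{12285} \gamma_{1} - \frac{65536}{12285} \gamma_{2}. Because q(v) = q(w) = -\frac{64}{9}, conjugation by R sends v exactly to w.
Answer: -\frac{1024}{12285} \gamma_{1} - \frac{65536}{12285} \gamma_{2}


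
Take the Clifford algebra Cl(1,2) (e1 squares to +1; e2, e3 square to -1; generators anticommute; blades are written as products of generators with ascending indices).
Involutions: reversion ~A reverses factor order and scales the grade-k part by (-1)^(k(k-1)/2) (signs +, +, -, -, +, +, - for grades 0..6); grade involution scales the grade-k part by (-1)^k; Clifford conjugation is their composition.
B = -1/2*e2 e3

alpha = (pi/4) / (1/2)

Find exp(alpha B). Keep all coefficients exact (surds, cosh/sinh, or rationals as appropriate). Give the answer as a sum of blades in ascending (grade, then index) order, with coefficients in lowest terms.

B^2 = (-1/2)^2*(e2 e3)^2 = 1/4*(-1) = -1/4 (a basis 2-blade squares to minus the product of its generators' squares).
B^2 = -1/4 — the negative square puts this in the circular regime; l = 1/2, alpha*l = pi/4, so exp(alpha B) = cos(pi/4) + (sin(pi/4)/(1/2))*B = sqrt(2)/2 + (sqrt(2))*B.
Answer: sqrt(2)/2 - sqrt(2)/2*e2 e3


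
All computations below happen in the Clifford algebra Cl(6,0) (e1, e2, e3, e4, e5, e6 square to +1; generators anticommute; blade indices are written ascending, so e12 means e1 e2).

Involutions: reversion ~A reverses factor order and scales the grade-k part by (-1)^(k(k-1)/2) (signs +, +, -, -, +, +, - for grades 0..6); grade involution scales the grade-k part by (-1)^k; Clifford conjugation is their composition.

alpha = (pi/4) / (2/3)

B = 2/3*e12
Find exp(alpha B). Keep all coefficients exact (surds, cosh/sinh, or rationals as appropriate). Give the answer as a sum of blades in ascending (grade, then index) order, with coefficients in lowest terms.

B^2 = (2/3)^2*(e12)^2 = 4/9*(-1) = -4/9 (a basis 2-blade squares to minus the product of its generators' squares).
B^2 = -4/9 — since the square is negative, the closed form is circular: l = 2/3, alpha*l = pi/4, so exp(alpha B) = cos(pi/4) + (sin(pi/4)/(2/3))*B = sqrt(2)/2 + (3*sqrt(2)/4)*B.
Answer: sqrt(2)/2 + sqrt(2)/2*e12


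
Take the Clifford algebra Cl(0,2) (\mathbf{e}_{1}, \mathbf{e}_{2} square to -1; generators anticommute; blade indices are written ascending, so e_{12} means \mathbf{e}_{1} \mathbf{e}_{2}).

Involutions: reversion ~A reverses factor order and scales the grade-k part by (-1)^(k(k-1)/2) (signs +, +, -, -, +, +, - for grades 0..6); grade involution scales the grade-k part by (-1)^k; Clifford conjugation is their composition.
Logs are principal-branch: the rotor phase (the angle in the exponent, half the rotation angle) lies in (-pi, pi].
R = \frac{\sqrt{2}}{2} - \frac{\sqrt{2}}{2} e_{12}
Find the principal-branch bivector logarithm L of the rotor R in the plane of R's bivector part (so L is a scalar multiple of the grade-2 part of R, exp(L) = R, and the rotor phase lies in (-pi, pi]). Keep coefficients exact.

The scalar part of R is \frac{\sqrt{2}}{2}, and that scalar determines the rotor phase on the principal branch; recovering the unit plane as bivector-part over sine of the phase gives L = phase * plane.
Concretely: cos(phase) = \frac{\sqrt{2}}{2} gives phase = ±\frac{\pi}{4}, and since phase/sin(phase) is even the sign is immaterial: L = (phase/sin(phase)) * <R>_2 = (\frac{\sqrt{2} \pi}{4}) * <R>_2.
Answer: - \frac{\pi}{4} e_{12}
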